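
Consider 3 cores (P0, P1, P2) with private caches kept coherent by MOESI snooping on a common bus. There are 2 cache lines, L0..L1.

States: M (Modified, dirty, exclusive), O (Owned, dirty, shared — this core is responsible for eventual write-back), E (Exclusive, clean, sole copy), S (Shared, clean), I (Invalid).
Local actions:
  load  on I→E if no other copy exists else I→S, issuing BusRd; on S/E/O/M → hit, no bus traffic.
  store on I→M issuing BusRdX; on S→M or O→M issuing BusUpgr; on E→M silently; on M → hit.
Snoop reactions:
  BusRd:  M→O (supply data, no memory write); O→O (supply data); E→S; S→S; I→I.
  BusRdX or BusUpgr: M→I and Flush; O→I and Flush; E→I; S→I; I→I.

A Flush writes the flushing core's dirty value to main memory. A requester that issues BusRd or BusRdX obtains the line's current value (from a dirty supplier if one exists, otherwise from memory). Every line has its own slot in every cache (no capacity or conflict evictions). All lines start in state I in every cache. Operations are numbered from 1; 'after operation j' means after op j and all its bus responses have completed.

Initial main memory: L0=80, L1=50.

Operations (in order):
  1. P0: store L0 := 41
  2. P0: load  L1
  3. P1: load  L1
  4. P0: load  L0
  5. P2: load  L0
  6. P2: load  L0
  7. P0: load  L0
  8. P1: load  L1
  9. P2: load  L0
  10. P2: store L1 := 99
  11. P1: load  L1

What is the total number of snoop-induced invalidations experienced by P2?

1. P0: store L0 := 41  bus=[BusRdX]  L0: P0=M P1=I P2=I  mem[L0]=80
2. P0: load  L1  bus=[BusRd]  L1: P0=E P1=I P2=I  mem[L1]=50
3. P1: load  L1  bus=[BusRd]  L1: P0=S P1=S P2=I  mem[L1]=50
4. P0: load  L0  bus=[-]  L0: P0=M P1=I P2=I  mem[L0]=80
5. P2: load  L0  bus=[BusRd]  L0: P0=O P1=I P2=S  mem[L0]=80
6. P2: load  L0  bus=[-]  L0: P0=O P1=I P2=S  mem[L0]=80
7. P0: load  L0  bus=[-]  L0: P0=O P1=I P2=S  mem[L0]=80
8. P1: load  L1  bus=[-]  L1: P0=S P1=S P2=I  mem[L1]=50
9. P2: load  L0  bus=[-]  L0: P0=O P1=I P2=S  mem[L0]=80
10. P2: store L1 := 99  bus=[BusRdX]  L1: P0=I P1=I P2=M  mem[L1]=50
11. P1: load  L1  bus=[BusRd]  L1: P0=I P1=S P2=O  mem[L1]=50

invalidations = 0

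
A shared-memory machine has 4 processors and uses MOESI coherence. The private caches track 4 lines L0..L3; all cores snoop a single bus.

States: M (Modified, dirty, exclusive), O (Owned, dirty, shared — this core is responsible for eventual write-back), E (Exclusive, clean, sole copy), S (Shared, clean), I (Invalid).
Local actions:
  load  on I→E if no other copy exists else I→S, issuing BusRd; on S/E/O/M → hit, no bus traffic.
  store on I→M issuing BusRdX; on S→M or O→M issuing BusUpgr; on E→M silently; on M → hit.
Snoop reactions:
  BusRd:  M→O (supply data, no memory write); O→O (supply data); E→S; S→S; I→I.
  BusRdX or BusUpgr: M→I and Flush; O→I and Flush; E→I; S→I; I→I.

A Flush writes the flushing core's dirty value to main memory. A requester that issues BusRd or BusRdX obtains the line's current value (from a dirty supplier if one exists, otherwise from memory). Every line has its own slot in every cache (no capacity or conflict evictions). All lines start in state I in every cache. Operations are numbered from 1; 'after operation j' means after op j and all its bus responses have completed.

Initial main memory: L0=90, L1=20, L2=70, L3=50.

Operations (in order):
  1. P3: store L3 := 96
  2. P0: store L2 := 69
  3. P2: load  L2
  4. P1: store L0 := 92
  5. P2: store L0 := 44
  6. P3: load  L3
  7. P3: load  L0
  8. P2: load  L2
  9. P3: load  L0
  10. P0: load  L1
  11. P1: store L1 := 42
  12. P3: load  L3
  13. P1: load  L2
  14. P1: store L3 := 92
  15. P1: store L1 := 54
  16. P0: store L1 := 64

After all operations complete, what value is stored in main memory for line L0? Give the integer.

memory[L0] = 92

  op1 P3: store L3 := 96 → I/I/I/M on L3; bus BusRdX; mem=50
  op2 P0: store L2 := 69 → M/I/I/I on L2; bus BusRdX; mem=70
  op3 P2: load  L2 → O/I/S/I on L2; bus BusRd; mem=70
  op4 P1: store L0 := 92 → I/M/I/I on L0; bus BusRdX; mem=90
  op5 P2: store L0 := 44 → I/I/M/I on L0; bus BusRdX Flush; mem=92
  op6 P3: load  L3 → I/I/I/M on L3; bus (none); mem=50
  op7 P3: load  L0 → I/I/O/S on L0; bus BusRd; mem=92
  op8 P2: load  L2 → O/I/S/I on L2; bus (none); mem=70
  op9 P3: load  L0 → I/I/O/S on L0; bus (none); mem=92
  op10 P0: load  L1 → E/I/I/I on L1; bus BusRd; mem=20
  op11 P1: store L1 := 42 → I/M/I/I on L1; bus BusRdX; mem=20
  op12 P3: load  L3 → I/I/I/M on L3; bus (none); mem=50
  op13 P1: load  L2 → O/S/S/I on L2; bus BusRd; mem=70
  op14 P1: store L3 := 92 → I/M/I/I on L3; bus BusRdX Flush; mem=96
  op15 P1: store L1 := 54 → I/M/I/I on L1; bus (none); mem=20
  op16 P0: store L1 := 64 → M/I/I/I on L1; bus BusRdX Flush; mem=54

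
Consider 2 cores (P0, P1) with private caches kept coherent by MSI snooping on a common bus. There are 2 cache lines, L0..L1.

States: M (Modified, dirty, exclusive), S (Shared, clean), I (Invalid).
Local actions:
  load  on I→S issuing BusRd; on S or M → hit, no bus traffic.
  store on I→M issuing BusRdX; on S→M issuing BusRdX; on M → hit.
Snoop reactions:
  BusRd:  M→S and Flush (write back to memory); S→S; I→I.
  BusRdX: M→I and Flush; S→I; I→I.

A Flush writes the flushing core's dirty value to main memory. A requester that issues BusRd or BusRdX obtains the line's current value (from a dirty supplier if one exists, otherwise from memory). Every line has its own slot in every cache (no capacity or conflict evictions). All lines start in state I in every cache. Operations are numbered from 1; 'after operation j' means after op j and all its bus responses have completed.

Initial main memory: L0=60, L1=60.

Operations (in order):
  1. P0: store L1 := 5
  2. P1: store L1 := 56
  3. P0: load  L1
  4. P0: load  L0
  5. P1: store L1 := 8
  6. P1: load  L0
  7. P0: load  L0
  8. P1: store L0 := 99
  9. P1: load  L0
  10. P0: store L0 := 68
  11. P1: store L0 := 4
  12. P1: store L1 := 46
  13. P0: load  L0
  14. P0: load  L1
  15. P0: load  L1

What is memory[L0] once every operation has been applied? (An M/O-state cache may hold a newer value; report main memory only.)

step 1: P0: store L1 := 5  ⟶  MI  (L1)  txn=BusRdX  M[L1]=60
step 2: P1: store L1 := 56  ⟶  IM  (L1)  txn=BusRdX+Flush  M[L1]=5
step 3: P0: load  L1  ⟶  SS  (L1)  txn=BusRd+Flush  M[L1]=56
step 4: P0: load  L0  ⟶  SI  (L0)  txn=BusRd  M[L0]=60
step 5: P1: store L1 := 8  ⟶  IM  (L1)  txn=BusRdX  M[L1]=56
step 6: P1: load  L0  ⟶  SS  (L0)  txn=BusRd  M[L0]=60
step 7: P0: load  L0  ⟶  SS  (L0)  txn=∅  M[L0]=60
step 8: P1: store L0 := 99  ⟶  IM  (L0)  txn=BusRdX  M[L0]=60
step 9: P1: load  L0  ⟶  IM  (L0)  txn=∅  M[L0]=60
step 10: P0: store L0 := 68  ⟶  MI  (L0)  txn=BusRdX+Flush  M[L0]=99
step 11: P1: store L0 := 4  ⟶  IM  (L0)  txn=BusRdX+Flush  M[L0]=68
step 12: P1: store L1 := 46  ⟶  IM  (L1)  txn=∅  M[L1]=56
step 13: P0: load  L0  ⟶  SS  (L0)  txn=BusRd+Flush  M[L0]=4
step 14: P0: load  L1  ⟶  SS  (L1)  txn=BusRd+Flush  M[L1]=46
step 15: P0: load  L1  ⟶  SS  (L1)  txn=∅  M[L1]=46

memory[L0] = 4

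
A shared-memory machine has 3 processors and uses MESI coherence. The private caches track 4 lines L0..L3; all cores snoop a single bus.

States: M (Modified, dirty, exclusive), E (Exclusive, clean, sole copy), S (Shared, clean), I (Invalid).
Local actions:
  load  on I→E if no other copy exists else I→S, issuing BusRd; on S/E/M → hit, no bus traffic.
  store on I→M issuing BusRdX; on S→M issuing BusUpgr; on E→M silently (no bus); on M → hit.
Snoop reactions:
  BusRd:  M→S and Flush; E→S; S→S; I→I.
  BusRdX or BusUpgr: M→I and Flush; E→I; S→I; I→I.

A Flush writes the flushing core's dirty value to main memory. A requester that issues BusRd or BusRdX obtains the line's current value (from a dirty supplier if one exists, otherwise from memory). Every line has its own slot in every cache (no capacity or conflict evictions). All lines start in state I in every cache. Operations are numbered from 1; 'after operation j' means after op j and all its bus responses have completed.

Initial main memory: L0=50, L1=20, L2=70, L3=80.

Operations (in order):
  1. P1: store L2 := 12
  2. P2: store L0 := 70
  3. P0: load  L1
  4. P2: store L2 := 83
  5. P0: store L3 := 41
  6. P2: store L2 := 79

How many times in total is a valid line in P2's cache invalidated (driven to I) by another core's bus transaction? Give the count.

invalidations = 0

  op1 P1: store L2 := 12 → I/M/I on L2; bus BusRdX; mem=70
  op2 P2: store L0 := 70 → I/I/M on L0; bus BusRdX; mem=50
  op3 P0: load  L1 → E/I/I on L1; bus BusRd; mem=20
  op4 P2: store L2 := 83 → I/I/M on L2; bus BusRdX Flush; mem=12
  op5 P0: store L3 := 41 → M/I/I on L3; bus BusRdX; mem=80
  op6 P2: store L2 := 79 → I/I/M on L2; bus (none); mem=12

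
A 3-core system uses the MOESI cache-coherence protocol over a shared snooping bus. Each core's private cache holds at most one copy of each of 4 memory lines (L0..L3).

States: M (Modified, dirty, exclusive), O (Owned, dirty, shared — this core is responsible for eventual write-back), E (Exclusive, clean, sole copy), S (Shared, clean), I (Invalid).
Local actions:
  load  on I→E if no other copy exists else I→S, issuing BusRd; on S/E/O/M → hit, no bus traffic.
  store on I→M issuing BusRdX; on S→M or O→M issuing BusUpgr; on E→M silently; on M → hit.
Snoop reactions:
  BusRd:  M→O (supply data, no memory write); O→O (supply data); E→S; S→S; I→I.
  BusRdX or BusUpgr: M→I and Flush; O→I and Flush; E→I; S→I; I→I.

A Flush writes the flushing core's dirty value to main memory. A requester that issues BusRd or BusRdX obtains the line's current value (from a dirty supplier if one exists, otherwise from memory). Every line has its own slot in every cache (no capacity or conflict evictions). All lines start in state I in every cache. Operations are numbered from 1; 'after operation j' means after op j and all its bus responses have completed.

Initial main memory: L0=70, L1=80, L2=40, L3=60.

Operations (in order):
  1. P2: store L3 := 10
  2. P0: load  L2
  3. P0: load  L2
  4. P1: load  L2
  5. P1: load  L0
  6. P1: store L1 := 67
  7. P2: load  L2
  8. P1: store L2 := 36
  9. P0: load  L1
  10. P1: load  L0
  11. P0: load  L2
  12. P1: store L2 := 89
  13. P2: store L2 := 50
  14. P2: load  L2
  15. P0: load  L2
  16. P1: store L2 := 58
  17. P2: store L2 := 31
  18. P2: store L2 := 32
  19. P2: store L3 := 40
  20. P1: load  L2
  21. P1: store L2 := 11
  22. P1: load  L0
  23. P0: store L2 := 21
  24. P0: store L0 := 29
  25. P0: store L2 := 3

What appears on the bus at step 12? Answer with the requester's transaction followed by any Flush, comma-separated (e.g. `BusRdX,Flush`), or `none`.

  op1 P2: store L3 := 10 → I/I/M on L3; bus BusRdX; mem=60
  op2 P0: load  L2 → E/I/I on L2; bus BusRd; mem=40
  op3 P0: load  L2 → E/I/I on L2; bus (none); mem=40
  op4 P1: load  L2 → S/S/I on L2; bus BusRd; mem=40
  op5 P1: load  L0 → I/E/I on L0; bus BusRd; mem=70
  op6 P1: store L1 := 67 → I/M/I on L1; bus BusRdX; mem=80
  op7 P2: load  L2 → S/S/S on L2; bus BusRd; mem=40
  op8 P1: store L2 := 36 → I/M/I on L2; bus BusUpgr; mem=40
  op9 P0: load  L1 → S/O/I on L1; bus BusRd; mem=80
  op10 P1: load  L0 → I/E/I on L0; bus (none); mem=70
  op11 P0: load  L2 → S/O/I on L2; bus BusRd; mem=40
  op12 P1: store L2 := 89 → I/M/I on L2; bus BusUpgr; mem=40
  op13 P2: store L2 := 50 → I/I/M on L2; bus BusRdX Flush; mem=89
  op14 P2: load  L2 → I/I/M on L2; bus (none); mem=89
  op15 P0: load  L2 → S/I/O on L2; bus BusRd; mem=89
  op16 P1: store L2 := 58 → I/M/I on L2; bus BusRdX Flush; mem=50
  op17 P2: store L2 := 31 → I/I/M on L2; bus BusRdX Flush; mem=58
  op18 P2: store L2 := 32 → I/I/M on L2; bus (none); mem=58
  op19 P2: store L3 := 40 → I/I/M on L3; bus (none); mem=60
  op20 P1: load  L2 → I/S/O on L2; bus BusRd; mem=58
  op21 P1: store L2 := 11 → I/M/I on L2; bus BusUpgr Flush; mem=32
  op22 P1: load  L0 → I/E/I on L0; bus (none); mem=70
  op23 P0: store L2 := 21 → M/I/I on L2; bus BusRdX Flush; mem=11
  op24 P0: store L0 := 29 → M/I/I on L0; bus BusRdX; mem=70
  op25 P0: store L2 := 3 → M/I/I on L2; bus (none); mem=11

bus = BusUpgr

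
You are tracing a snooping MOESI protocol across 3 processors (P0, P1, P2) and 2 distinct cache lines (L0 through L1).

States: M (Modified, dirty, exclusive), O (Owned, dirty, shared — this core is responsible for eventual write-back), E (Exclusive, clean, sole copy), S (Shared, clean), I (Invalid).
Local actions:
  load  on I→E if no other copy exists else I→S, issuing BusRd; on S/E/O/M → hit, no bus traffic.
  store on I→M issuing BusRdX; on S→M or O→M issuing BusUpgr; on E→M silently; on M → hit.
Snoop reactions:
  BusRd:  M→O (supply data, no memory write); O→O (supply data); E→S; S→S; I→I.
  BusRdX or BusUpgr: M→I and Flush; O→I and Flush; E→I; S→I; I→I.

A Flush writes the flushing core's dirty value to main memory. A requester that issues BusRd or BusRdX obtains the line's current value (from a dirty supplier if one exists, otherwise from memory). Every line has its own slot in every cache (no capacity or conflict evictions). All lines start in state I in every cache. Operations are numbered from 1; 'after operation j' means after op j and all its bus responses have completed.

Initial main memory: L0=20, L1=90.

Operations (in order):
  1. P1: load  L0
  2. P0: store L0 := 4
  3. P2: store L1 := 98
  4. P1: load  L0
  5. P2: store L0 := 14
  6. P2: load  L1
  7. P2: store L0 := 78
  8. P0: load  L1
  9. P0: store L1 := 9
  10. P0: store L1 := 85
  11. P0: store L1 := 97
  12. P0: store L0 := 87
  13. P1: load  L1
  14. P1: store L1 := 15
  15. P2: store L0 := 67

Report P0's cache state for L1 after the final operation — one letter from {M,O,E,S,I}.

[1] P1: load  L0 | P0:I, P1:E(20), P2:I | bus: BusRd
[2] P0: store L0 := 4 | P0:M(4), P1:I, P2:I | bus: BusRdX
[3] P2: store L1 := 98 | P0:I, P1:I, P2:M(98) | bus: BusRdX
[4] P1: load  L0 | P0:O(4), P1:S(4), P2:I | bus: BusRd
[5] P2: store L0 := 14 | P0:I, P1:I, P2:M(14) | bus: BusRdX,Flush
[6] P2: load  L1 | P0:I, P1:I, P2:M(98) | bus: none
[7] P2: store L0 := 78 | P0:I, P1:I, P2:M(78) | bus: none
[8] P0: load  L1 | P0:S(98), P1:I, P2:O(98) | bus: BusRd
[9] P0: store L1 := 9 | P0:M(9), P1:I, P2:I | bus: BusUpgr,Flush
[10] P0: store L1 := 85 | P0:M(85), P1:I, P2:I | bus: none
[11] P0: store L1 := 97 | P0:M(97), P1:I, P2:I | bus: none
[12] P0: store L0 := 87 | P0:M(87), P1:I, P2:I | bus: BusRdX,Flush
[13] P1: load  L1 | P0:O(97), P1:S(97), P2:I | bus: BusRd
[14] P1: store L1 := 15 | P0:I, P1:M(15), P2:I | bus: BusUpgr,Flush
[15] P2: store L0 := 67 | P0:I, P1:I, P2:M(67) | bus: BusRdX,Flush

state = I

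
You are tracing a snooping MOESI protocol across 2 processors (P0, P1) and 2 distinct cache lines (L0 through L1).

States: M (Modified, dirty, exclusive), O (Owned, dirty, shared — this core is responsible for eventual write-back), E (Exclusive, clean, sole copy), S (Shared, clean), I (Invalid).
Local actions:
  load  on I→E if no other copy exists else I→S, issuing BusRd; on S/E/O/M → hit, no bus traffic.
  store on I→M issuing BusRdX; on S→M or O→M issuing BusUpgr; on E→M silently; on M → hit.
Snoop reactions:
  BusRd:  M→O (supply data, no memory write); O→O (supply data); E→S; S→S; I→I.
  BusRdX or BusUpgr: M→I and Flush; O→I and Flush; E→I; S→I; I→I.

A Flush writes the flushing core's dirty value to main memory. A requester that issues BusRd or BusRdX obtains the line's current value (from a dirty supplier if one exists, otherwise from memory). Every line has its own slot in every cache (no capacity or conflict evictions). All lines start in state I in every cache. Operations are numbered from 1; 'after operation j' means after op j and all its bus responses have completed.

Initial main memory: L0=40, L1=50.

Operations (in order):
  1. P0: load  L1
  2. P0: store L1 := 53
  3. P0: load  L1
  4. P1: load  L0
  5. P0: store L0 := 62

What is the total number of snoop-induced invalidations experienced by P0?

[1] P0: load  L1 | P0:E(50), P1:I | bus: BusRd
[2] P0: store L1 := 53 | P0:M(53), P1:I | bus: none
[3] P0: load  L1 | P0:M(53), P1:I | bus: none
[4] P1: load  L0 | P0:I, P1:E(40) | bus: BusRd
[5] P0: store L0 := 62 | P0:M(62), P1:I | bus: BusRdX

invalidations = 0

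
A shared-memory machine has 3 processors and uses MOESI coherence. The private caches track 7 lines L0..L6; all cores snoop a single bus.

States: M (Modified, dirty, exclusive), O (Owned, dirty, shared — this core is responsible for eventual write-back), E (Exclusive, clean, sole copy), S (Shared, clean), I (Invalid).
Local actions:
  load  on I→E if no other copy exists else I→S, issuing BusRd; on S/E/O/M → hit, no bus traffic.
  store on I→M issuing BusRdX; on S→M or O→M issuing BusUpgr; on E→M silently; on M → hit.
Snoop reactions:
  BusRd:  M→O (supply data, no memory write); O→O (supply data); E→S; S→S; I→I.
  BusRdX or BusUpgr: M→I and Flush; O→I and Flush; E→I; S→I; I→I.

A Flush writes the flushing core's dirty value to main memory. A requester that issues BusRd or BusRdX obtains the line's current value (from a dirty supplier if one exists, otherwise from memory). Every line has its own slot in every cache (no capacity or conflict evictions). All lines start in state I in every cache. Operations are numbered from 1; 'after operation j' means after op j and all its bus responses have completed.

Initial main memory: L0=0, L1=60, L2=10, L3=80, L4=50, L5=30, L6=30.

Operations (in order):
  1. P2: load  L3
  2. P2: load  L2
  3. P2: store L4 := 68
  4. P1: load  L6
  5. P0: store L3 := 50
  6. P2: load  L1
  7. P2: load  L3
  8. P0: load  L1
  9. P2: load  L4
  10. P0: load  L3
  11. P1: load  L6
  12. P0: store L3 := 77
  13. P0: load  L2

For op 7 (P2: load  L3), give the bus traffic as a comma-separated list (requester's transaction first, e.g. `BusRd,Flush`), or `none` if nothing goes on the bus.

1. P2: load  L3  bus=[BusRd]  L3: P0=I P1=I P2=E  mem[L3]=80
2. P2: load  L2  bus=[BusRd]  L2: P0=I P1=I P2=E  mem[L2]=10
3. P2: store L4 := 68  bus=[BusRdX]  L4: P0=I P1=I P2=M  mem[L4]=50
4. P1: load  L6  bus=[BusRd]  L6: P0=I P1=E P2=I  mem[L6]=30
5. P0: store L3 := 50  bus=[BusRdX]  L3: P0=M P1=I P2=I  mem[L3]=80
6. P2: load  L1  bus=[BusRd]  L1: P0=I P1=I P2=E  mem[L1]=60
7. P2: load  L3  bus=[BusRd]  L3: P0=O P1=I P2=S  mem[L3]=80
8. P0: load  L1  bus=[BusRd]  L1: P0=S P1=I P2=S  mem[L1]=60
9. P2: load  L4  bus=[-]  L4: P0=I P1=I P2=M  mem[L4]=50
10. P0: load  L3  bus=[-]  L3: P0=O P1=I P2=S  mem[L3]=80
11. P1: load  L6  bus=[-]  L6: P0=I P1=E P2=I  mem[L6]=30
12. P0: store L3 := 77  bus=[BusUpgr]  L3: P0=M P1=I P2=I  mem[L3]=80
13. P0: load  L2  bus=[BusRd]  L2: P0=S P1=I P2=S  mem[L2]=10

bus = BusRd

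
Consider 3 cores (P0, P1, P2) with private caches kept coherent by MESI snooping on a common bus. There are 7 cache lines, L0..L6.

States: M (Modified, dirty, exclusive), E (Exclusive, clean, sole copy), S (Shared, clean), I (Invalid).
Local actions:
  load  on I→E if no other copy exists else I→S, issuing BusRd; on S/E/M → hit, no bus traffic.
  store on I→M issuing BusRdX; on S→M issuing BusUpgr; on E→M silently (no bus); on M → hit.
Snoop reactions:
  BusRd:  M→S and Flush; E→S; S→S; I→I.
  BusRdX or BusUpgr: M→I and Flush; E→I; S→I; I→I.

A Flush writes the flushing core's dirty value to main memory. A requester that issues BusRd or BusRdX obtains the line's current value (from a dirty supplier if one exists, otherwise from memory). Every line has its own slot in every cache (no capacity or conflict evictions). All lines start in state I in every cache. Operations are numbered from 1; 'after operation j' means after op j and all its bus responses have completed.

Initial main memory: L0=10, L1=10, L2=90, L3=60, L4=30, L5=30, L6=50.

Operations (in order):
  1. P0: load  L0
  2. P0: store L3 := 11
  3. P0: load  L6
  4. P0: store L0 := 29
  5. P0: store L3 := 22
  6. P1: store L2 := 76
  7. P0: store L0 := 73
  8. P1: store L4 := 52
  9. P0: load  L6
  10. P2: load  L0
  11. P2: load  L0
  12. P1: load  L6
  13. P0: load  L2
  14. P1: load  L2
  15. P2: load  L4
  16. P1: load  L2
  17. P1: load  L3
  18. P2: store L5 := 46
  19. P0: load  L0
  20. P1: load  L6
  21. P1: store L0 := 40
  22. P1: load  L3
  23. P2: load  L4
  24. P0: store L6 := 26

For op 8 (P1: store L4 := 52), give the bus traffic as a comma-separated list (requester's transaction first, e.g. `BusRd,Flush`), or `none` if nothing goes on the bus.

bus = BusRdX

  op1 P0: load  L0 → E/I/I on L0; bus BusRd; mem=10
  op2 P0: store L3 := 11 → M/I/I on L3; bus BusRdX; mem=60
  op3 P0: load  L6 → E/I/I on L6; bus BusRd; mem=50
  op4 P0: store L0 := 29 → M/I/I on L0; bus (none); mem=10
  op5 P0: store L3 := 22 → M/I/I on L3; bus (none); mem=60
  op6 P1: store L2 := 76 → I/M/I on L2; bus BusRdX; mem=90
  op7 P0: store L0 := 73 → M/I/I on L0; bus (none); mem=10
  op8 P1: store L4 := 52 → I/M/I on L4; bus BusRdX; mem=30
  op9 P0: load  L6 → E/I/I on L6; bus (none); mem=50
  op10 P2: load  L0 → S/I/S on L0; bus BusRd Flush; mem=73
  op11 P2: load  L0 → S/I/S on L0; bus (none); mem=73
  op12 P1: load  L6 → S/S/I on L6; bus BusRd; mem=50
  op13 P0: load  L2 → S/S/I on L2; bus BusRd Flush; mem=76
  op14 P1: load  L2 → S/S/I on L2; bus (none); mem=76
  op15 P2: load  L4 → I/S/S on L4; bus BusRd Flush; mem=52
  op16 P1: load  L2 → S/S/I on L2; bus (none); mem=76
  op17 P1: load  L3 → S/S/I on L3; bus BusRd Flush; mem=22
  op18 P2: store L5 := 46 → I/I/M on L5; bus BusRdX; mem=30
  op19 P0: load  L0 → S/I/S on L0; bus (none); mem=73
  op20 P1: load  L6 → S/S/I on L6; bus (none); mem=50
  op21 P1: store L0 := 40 → I/M/I on L0; bus BusRdX; mem=73
  op22 P1: load  L3 → S/S/I on L3; bus (none); mem=22
  op23 P2: load  L4 → I/S/S on L4; bus (none); mem=52
  op24 P0: store L6 := 26 → M/I/I on L6; bus BusUpgr; mem=50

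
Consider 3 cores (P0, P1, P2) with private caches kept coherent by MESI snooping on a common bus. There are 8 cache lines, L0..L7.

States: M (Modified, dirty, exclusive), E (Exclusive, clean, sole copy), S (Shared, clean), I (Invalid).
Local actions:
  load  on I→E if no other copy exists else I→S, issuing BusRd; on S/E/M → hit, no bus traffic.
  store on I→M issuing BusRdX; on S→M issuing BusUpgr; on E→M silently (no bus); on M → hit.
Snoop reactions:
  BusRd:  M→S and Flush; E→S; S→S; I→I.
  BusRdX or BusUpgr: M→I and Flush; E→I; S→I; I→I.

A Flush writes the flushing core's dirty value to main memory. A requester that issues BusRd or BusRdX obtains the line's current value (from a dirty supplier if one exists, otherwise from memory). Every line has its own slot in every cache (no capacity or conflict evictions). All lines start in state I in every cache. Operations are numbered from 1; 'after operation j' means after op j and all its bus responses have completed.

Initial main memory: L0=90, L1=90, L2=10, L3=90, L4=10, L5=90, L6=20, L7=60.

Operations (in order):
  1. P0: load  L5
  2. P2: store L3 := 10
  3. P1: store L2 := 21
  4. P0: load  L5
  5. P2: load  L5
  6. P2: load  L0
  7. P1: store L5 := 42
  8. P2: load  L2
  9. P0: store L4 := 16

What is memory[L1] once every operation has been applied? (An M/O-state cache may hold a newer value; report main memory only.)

[1] P0: load  L5 | P0:E(90), P1:I, P2:I | bus: BusRd
[2] P2: store L3 := 10 | P0:I, P1:I, P2:M(10) | bus: BusRdX
[3] P1: store L2 := 21 | P0:I, P1:M(21), P2:I | bus: BusRdX
[4] P0: load  L5 | P0:E(90), P1:I, P2:I | bus: none
[5] P2: load  L5 | P0:S(90), P1:I, P2:S(90) | bus: BusRd
[6] P2: load  L0 | P0:I, P1:I, P2:E(90) | bus: BusRd
[7] P1: store L5 := 42 | P0:I, P1:M(42), P2:I | bus: BusRdX
[8] P2: load  L2 | P0:I, P1:S(21), P2:S(21) | bus: BusRd,Flush
[9] P0: store L4 := 16 | P0:M(16), P1:I, P2:I | bus: BusRdX

memory[L1] = 90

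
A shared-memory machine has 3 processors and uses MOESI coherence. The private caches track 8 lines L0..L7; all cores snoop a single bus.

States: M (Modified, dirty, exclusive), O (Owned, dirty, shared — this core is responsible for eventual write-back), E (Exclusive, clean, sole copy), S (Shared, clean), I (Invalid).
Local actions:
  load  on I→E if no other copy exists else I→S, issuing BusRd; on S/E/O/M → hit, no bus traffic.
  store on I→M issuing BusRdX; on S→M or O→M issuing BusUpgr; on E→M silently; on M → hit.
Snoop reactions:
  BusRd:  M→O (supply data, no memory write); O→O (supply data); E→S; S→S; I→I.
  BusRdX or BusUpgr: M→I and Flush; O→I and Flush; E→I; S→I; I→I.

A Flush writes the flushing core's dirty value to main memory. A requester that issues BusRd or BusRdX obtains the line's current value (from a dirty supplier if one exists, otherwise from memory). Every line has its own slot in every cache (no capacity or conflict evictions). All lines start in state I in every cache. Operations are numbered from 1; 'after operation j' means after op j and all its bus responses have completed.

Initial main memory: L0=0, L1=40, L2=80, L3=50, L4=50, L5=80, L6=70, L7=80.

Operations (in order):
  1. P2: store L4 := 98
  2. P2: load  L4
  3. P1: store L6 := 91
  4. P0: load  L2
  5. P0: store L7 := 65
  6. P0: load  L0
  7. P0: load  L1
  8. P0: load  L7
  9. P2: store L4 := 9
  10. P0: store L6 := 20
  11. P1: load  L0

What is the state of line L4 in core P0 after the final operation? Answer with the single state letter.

[1] P2: store L4 := 98 | P0:I, P1:I, P2:M(98) | bus: BusRdX
[2] P2: load  L4 | P0:I, P1:I, P2:M(98) | bus: none
[3] P1: store L6 := 91 | P0:I, P1:M(91), P2:I | bus: BusRdX
[4] P0: load  L2 | P0:E(80), P1:I, P2:I | bus: BusRd
[5] P0: store L7 := 65 | P0:M(65), P1:I, P2:I | bus: BusRdX
[6] P0: load  L0 | P0:E(0), P1:I, P2:I | bus: BusRd
[7] P0: load  L1 | P0:E(40), P1:I, P2:I | bus: BusRd
[8] P0: load  L7 | P0:M(65), P1:I, P2:I | bus: none
[9] P2: store L4 := 9 | P0:I, P1:I, P2:M(9) | bus: none
[10] P0: store L6 := 20 | P0:M(20), P1:I, P2:I | bus: BusRdX,Flush
[11] P1: load  L0 | P0:S(0), P1:S(0), P2:I | bus: BusRd

state = I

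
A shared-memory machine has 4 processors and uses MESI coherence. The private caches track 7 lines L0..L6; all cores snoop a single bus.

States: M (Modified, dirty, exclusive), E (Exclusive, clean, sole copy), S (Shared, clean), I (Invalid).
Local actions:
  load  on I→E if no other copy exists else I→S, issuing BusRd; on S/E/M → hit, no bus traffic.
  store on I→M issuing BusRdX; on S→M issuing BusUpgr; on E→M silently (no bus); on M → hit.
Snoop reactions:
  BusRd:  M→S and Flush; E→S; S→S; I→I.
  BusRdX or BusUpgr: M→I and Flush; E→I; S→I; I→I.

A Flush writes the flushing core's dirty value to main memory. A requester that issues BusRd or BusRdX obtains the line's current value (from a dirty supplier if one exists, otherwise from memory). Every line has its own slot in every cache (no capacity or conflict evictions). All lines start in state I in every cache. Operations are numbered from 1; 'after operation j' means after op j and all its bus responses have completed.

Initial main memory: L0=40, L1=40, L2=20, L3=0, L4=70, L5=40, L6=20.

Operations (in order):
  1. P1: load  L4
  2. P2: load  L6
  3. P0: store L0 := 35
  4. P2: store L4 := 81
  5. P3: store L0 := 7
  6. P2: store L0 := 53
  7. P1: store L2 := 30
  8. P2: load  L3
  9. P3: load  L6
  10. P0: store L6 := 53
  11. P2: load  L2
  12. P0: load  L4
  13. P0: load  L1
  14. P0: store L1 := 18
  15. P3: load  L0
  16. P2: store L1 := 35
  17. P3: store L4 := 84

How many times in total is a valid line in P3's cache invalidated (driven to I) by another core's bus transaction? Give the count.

[1] P1: load  L4 | P0:I, P1:E(70), P2:I, P3:I | bus: BusRd
[2] P2: load  L6 | P0:I, P1:I, P2:E(20), P3:I | bus: BusRd
[3] P0: store L0 := 35 | P0:M(35), P1:I, P2:I, P3:I | bus: BusRdX
[4] P2: store L4 := 81 | P0:I, P1:I, P2:M(81), P3:I | bus: BusRdX
[5] P3: store L0 := 7 | P0:I, P1:I, P2:I, P3:M(7) | bus: BusRdX,Flush
[6] P2: store L0 := 53 | P0:I, P1:I, P2:M(53), P3:I | bus: BusRdX,Flush
[7] P1: store L2 := 30 | P0:I, P1:M(30), P2:I, P3:I | bus: BusRdX
[8] P2: load  L3 | P0:I, P1:I, P2:E(0), P3:I | bus: BusRd
[9] P3: load  L6 | P0:I, P1:I, P2:S(20), P3:S(20) | bus: BusRd
[10] P0: store L6 := 53 | P0:M(53), P1:I, P2:I, P3:I | bus: BusRdX
[11] P2: load  L2 | P0:I, P1:S(30), P2:S(30), P3:I | bus: BusRd,Flush
[12] P0: load  L4 | P0:S(81), P1:I, P2:S(81), P3:I | bus: BusRd,Flush
[13] P0: load  L1 | P0:E(40), P1:I, P2:I, P3:I | bus: BusRd
[14] P0: store L1 := 18 | P0:M(18), P1:I, P2:I, P3:I | bus: none
[15] P3: load  L0 | P0:I, P1:I, P2:S(53), P3:S(53) | bus: BusRd,Flush
[16] P2: store L1 := 35 | P0:I, P1:I, P2:M(35), P3:I | bus: BusRdX,Flush
[17] P3: store L4 := 84 | P0:I, P1:I, P2:I, P3:M(84) | bus: BusRdX

invalidations = 2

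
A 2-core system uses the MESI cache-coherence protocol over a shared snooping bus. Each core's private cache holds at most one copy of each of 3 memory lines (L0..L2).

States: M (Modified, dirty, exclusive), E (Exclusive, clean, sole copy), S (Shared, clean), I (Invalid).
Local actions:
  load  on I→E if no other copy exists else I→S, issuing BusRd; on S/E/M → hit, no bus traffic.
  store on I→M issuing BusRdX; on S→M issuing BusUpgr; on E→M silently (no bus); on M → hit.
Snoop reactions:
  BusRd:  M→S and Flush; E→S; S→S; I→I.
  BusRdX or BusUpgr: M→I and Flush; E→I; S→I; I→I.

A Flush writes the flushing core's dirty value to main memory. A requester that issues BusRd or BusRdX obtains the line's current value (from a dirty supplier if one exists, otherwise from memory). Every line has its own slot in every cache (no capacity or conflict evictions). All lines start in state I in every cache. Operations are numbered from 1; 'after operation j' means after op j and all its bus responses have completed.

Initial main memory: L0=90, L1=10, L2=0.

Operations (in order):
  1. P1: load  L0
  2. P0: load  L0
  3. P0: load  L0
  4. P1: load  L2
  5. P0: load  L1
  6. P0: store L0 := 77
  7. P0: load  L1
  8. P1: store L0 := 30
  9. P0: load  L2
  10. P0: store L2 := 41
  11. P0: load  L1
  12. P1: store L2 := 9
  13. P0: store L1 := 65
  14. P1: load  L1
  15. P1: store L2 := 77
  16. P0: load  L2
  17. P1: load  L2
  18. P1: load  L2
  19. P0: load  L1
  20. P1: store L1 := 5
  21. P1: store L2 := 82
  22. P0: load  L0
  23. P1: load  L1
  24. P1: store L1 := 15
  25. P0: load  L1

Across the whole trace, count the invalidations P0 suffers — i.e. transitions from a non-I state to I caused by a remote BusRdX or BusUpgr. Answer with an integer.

invalidations = 4

[1] P1: load  L0 | P0:I, P1:E(90) | bus: BusRd
[2] P0: load  L0 | P0:S(90), P1:S(90) | bus: BusRd
[3] P0: load  L0 | P0:S(90), P1:S(90) | bus: none
[4] P1: load  L2 | P0:I, P1:E(0) | bus: BusRd
[5] P0: load  L1 | P0:E(10), P1:I | bus: BusRd
[6] P0: store L0 := 77 | P0:M(77), P1:I | bus: BusUpgr
[7] P0: load  L1 | P0:E(10), P1:I | bus: none
[8] P1: store L0 := 30 | P0:I, P1:M(30) | bus: BusRdX,Flush
[9] P0: load  L2 | P0:S(0), P1:S(0) | bus: BusRd
[10] P0: store L2 := 41 | P0:M(41), P1:I | bus: BusUpgr
[11] P0: load  L1 | P0:E(10), P1:I | bus: none
[12] P1: store L2 := 9 | P0:I, P1:M(9) | bus: BusRdX,Flush
[13] P0: store L1 := 65 | P0:M(65), P1:I | bus: none
[14] P1: load  L1 | P0:S(65), P1:S(65) | bus: BusRd,Flush
[15] P1: store L2 := 77 | P0:I, P1:M(77) | bus: none
[16] P0: load  L2 | P0:S(77), P1:S(77) | bus: BusRd,Flush
[17] P1: load  L2 | P0:S(77), P1:S(77) | bus: none
[18] P1: load  L2 | P0:S(77), P1:S(77) | bus: none
[19] P0: load  L1 | P0:S(65), P1:S(65) | bus: none
[20] P1: store L1 := 5 | P0:I, P1:M(5) | bus: BusUpgr
[21] P1: store L2 := 82 | P0:I, P1:M(82) | bus: BusUpgr
[22] P0: load  L0 | P0:S(30), P1:S(30) | bus: BusRd,Flush
[23] P1: load  L1 | P0:I, P1:M(5) | bus: none
[24] P1: store L1 := 15 | P0:I, P1:M(15) | bus: none
[25] P0: load  L1 | P0:S(15), P1:S(15) | bus: BusRd,Flush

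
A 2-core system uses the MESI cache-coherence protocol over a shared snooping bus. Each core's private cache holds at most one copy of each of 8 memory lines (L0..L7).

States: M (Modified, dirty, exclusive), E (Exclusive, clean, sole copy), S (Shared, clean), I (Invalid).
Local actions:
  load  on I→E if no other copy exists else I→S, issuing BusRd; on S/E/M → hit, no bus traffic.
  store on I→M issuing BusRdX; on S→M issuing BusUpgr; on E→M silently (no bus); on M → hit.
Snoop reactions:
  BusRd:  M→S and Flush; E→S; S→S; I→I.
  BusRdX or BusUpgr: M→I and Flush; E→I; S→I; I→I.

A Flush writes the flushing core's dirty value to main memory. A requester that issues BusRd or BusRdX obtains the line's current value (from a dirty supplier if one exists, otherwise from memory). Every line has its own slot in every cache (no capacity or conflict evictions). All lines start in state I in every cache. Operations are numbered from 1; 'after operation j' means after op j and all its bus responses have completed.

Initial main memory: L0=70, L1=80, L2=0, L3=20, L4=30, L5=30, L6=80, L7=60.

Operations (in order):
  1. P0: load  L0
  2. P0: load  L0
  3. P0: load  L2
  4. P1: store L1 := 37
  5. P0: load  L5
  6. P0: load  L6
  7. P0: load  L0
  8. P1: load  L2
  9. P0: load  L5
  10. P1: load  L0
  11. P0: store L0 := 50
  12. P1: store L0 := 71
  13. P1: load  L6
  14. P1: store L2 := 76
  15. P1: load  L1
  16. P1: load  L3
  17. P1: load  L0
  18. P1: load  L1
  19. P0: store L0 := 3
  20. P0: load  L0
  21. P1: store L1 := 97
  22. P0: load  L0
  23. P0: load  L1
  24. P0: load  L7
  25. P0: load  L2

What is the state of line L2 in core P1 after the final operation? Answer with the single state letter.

1. P0: load  L0  bus=[BusRd]  L0: P0=E P1=I  mem[L0]=70
2. P0: load  L0  bus=[-]  L0: P0=E P1=I  mem[L0]=70
3. P0: load  L2  bus=[BusRd]  L2: P0=E P1=I  mem[L2]=0
4. P1: store L1 := 37  bus=[BusRdX]  L1: P0=I P1=M  mem[L1]=80
5. P0: load  L5  bus=[BusRd]  L5: P0=E P1=I  mem[L5]=30
6. P0: load  L6  bus=[BusRd]  L6: P0=E P1=I  mem[L6]=80
7. P0: load  L0  bus=[-]  L0: P0=E P1=I  mem[L0]=70
8. P1: load  L2  bus=[BusRd]  L2: P0=S P1=S  mem[L2]=0
9. P0: load  L5  bus=[-]  L5: P0=E P1=I  mem[L5]=30
10. P1: load  L0  bus=[BusRd]  L0: P0=S P1=S  mem[L0]=70
11. P0: store L0 := 50  bus=[BusUpgr]  L0: P0=M P1=I  mem[L0]=70
12. P1: store L0 := 71  bus=[BusRdX,Flush]  L0: P0=I P1=M  mem[L0]=50
13. P1: load  L6  bus=[BusRd]  L6: P0=S P1=S  mem[L6]=80
14. P1: store L2 := 76  bus=[BusUpgr]  L2: P0=I P1=M  mem[L2]=0
15. P1: load  L1  bus=[-]  L1: P0=I P1=M  mem[L1]=80
16. P1: load  L3  bus=[BusRd]  L3: P0=I P1=E  mem[L3]=20
17. P1: load  L0  bus=[-]  L0: P0=I P1=M  mem[L0]=50
18. P1: load  L1  bus=[-]  L1: P0=I P1=M  mem[L1]=80
19. P0: store L0 := 3  bus=[BusRdX,Flush]  L0: P0=M P1=I  mem[L0]=71
20. P0: load  L0  bus=[-]  L0: P0=M P1=I  mem[L0]=71
21. P1: store L1 := 97  bus=[-]  L1: P0=I P1=M  mem[L1]=80
22. P0: load  L0  bus=[-]  L0: P0=M P1=I  mem[L0]=71
23. P0: load  L1  bus=[BusRd,Flush]  L1: P0=S P1=S  mem[L1]=97
24. P0: load  L7  bus=[BusRd]  L7: P0=E P1=I  mem[L7]=60
25. P0: load  L2  bus=[BusRd,Flush]  L2: P0=S P1=S  mem[L2]=76

state = S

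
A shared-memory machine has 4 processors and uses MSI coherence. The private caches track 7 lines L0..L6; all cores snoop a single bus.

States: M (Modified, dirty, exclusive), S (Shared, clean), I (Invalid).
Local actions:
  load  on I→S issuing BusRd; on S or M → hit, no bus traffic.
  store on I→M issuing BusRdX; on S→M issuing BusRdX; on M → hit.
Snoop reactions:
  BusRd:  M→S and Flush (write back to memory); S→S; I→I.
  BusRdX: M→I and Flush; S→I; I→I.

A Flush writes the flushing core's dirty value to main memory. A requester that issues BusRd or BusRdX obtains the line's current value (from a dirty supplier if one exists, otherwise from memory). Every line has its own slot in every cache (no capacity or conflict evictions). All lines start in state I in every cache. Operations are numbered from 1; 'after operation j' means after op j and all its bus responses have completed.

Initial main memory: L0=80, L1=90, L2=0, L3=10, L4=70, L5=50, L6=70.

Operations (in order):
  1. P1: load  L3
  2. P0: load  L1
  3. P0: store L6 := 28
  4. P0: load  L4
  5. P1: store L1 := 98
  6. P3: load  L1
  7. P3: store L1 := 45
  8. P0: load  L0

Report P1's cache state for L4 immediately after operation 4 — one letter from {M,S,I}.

  op1 P1: load  L3 → I/S/I/I on L3; bus BusRd; mem=10
  op2 P0: load  L1 → S/I/I/I on L1; bus BusRd; mem=90
  op3 P0: store L6 := 28 → M/I/I/I on L6; bus BusRdX; mem=70
  op4 P0: load  L4 → S/I/I/I on L4; bus BusRd; mem=70
  op5 P1: store L1 := 98 → I/M/I/I on L1; bus BusRdX; mem=90
  op6 P3: load  L1 → I/S/I/S on L1; bus BusRd Flush; mem=98
  op7 P3: store L1 := 45 → I/I/I/M on L1; bus BusRdX; mem=98
  op8 P0: load  L0 → S/I/I/I on L0; bus BusRd; mem=80

state = I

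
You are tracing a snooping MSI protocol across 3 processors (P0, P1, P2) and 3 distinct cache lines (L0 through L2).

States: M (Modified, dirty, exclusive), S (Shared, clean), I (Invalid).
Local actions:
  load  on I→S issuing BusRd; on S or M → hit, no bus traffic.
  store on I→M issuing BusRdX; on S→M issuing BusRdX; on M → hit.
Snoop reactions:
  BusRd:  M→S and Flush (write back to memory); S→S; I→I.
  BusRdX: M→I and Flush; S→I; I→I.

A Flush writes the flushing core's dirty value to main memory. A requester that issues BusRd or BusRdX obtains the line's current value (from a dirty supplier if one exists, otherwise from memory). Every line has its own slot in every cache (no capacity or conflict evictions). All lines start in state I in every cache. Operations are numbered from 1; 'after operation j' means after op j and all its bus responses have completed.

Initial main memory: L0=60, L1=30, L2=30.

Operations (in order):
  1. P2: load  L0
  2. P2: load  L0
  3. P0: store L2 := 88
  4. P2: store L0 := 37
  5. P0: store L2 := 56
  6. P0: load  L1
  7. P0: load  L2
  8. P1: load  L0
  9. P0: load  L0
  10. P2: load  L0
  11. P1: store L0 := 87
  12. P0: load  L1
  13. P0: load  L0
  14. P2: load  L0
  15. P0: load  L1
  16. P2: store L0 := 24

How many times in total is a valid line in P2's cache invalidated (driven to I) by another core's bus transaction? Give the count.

  op1 P2: load  L0 → I/I/S on L0; bus BusRd; mem=60
  op2 P2: load  L0 → I/I/S on L0; bus (none); mem=60
  op3 P0: store L2 := 88 → M/I/I on L2; bus BusRdX; mem=30
  op4 P2: store L0 := 37 → I/I/M on L0; bus BusRdX; mem=60
  op5 P0: store L2 := 56 → M/I/I on L2; bus (none); mem=30
  op6 P0: load  L1 → S/I/I on L1; bus BusRd; mem=30
  op7 P0: load  L2 → M/I/I on L2; bus (none); mem=30
  op8 P1: load  L0 → I/S/S on L0; bus BusRd Flush; mem=37
  op9 P0: load  L0 → S/S/S on L0; bus BusRd; mem=37
  op10 P2: load  L0 → S/S/S on L0; bus (none); mem=37
  op11 P1: store L0 := 87 → I/M/I on L0; bus BusRdX; mem=37
  op12 P0: load  L1 → S/I/I on L1; bus (none); mem=30
  op13 P0: load  L0 → S/S/I on L0; bus BusRd Flush; mem=87
  op14 P2: load  L0 → S/S/S on L0; bus BusRd; mem=87
  op15 P0: load  L1 → S/I/I on L1; bus (none); mem=30
  op16 P2: store L0 := 24 → I/I/M on L0; bus BusRdX; mem=87

invalidations = 1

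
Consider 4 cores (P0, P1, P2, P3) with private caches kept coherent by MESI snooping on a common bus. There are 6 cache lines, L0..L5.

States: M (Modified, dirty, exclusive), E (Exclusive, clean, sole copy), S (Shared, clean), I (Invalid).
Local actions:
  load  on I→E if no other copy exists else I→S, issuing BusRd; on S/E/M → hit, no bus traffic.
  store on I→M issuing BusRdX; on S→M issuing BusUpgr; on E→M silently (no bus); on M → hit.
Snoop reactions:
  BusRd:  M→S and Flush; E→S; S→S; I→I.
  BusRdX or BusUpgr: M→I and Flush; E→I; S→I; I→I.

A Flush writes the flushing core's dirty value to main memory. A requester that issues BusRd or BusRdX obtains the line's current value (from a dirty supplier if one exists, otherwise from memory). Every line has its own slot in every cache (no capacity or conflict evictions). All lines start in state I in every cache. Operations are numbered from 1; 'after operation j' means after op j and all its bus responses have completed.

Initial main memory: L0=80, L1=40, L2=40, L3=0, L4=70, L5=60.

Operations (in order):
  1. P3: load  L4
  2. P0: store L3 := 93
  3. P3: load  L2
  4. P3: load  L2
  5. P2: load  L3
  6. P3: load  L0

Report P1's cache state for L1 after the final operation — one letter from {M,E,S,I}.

state = I

  op1 P3: load  L4 → I/I/I/E on L4; bus BusRd; mem=70
  op2 P0: store L3 := 93 → M/I/I/I on L3; bus BusRdX; mem=0
  op3 P3: load  L2 → I/I/I/E on L2; bus BusRd; mem=40
  op4 P3: load  L2 → I/I/I/E on L2; bus (none); mem=40
  op5 P2: load  L3 → S/I/S/I on L3; bus BusRd Flush; mem=93
  op6 P3: load  L0 → I/I/I/E on L0; bus BusRd; mem=80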